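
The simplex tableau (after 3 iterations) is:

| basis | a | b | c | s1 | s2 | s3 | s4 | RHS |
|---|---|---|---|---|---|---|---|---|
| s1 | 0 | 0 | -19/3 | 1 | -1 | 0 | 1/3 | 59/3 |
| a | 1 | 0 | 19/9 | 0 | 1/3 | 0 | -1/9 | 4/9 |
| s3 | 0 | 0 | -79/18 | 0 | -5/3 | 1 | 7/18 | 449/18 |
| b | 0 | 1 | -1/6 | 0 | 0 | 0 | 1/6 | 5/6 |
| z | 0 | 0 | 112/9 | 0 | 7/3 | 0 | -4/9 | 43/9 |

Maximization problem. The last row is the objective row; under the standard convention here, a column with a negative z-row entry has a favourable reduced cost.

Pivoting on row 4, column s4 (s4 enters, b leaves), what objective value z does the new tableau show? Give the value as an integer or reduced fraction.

Minimum ratio for s4: (5/6)/(1/6) = 5.
z changes by −(z-row coeff of s4)·ratio = −(-4/9)·5 = 20/9.
New z = 43/9 + (20/9) = 7.

7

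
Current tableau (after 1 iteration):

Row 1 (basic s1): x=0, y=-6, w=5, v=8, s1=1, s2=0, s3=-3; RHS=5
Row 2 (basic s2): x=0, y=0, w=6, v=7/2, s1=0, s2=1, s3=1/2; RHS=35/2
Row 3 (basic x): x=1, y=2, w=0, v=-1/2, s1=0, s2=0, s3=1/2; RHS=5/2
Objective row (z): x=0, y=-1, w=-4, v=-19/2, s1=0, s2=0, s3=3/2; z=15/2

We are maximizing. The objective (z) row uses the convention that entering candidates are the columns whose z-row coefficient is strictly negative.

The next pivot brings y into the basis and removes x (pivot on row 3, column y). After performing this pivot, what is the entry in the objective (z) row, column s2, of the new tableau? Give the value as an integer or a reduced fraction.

Pivot element is row 3, column y: 2.
Normalize row 3: new (row 3, s2) = 0/2 = 0.
z-row ← z-row − (-1)·(new row 3): 0 − (-1)·0 = 0.

0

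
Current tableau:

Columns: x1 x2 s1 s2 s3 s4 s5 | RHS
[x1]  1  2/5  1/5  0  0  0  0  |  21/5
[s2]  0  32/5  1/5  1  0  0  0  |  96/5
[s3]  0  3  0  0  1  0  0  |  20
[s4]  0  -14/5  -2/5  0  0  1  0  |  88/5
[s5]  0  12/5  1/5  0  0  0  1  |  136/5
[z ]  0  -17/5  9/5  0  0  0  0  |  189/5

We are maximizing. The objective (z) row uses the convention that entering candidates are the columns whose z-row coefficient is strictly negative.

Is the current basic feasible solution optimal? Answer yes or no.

Column x2 has objective-row coefficient -17/5, which is negative; an improving pivot exists, so not yet optimal.

no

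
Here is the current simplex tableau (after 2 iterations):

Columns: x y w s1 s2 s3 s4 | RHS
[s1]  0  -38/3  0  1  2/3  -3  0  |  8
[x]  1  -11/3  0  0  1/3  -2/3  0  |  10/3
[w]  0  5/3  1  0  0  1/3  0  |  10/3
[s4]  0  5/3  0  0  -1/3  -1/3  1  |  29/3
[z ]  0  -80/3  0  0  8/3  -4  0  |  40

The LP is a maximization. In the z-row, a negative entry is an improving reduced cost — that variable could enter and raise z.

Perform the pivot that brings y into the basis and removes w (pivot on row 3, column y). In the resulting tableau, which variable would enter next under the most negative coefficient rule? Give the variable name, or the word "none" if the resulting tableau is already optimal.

Pivot element 5/3. New z-row = old z-row − (-80/3)·(row 3/(5/3)).
Updated z-row coefficients: x: 0, y: 0, w: 16, s1: 0, s2: 8/3, s3: 4/3, s4: 0.
No coefficient is strictly negative; the tableau after this pivot is optimal.

none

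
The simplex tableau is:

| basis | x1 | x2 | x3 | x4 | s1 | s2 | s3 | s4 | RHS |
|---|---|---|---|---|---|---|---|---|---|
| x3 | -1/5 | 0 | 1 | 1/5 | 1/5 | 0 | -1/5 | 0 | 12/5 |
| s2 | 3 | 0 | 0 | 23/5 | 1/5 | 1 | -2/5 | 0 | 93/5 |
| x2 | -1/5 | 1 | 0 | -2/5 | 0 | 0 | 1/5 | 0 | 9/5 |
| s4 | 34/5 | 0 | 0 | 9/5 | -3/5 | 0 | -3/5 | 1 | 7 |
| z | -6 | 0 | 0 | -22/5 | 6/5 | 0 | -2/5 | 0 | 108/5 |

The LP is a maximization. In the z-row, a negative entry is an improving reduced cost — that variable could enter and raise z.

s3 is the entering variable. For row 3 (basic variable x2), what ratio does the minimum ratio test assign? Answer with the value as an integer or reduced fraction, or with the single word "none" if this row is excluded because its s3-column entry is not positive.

9

Ratio = RHS / (s3 entry) = (9/5) / (1/5) = 9.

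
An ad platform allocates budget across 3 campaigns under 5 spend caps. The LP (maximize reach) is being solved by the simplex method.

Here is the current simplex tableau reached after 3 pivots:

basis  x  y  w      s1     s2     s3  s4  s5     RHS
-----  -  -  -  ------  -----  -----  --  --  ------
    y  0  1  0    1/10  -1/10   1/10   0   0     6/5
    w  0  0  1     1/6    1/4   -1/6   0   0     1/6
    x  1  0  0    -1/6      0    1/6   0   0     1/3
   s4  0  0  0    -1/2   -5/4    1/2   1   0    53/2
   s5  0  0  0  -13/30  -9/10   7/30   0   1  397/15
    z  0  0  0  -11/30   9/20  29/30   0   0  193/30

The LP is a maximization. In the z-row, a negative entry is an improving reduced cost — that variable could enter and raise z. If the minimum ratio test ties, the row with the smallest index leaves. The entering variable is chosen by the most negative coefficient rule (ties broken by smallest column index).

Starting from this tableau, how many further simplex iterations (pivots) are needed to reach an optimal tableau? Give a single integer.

1

pivot: s1 in, w out → z = 34/5
No improving column remains; optimal.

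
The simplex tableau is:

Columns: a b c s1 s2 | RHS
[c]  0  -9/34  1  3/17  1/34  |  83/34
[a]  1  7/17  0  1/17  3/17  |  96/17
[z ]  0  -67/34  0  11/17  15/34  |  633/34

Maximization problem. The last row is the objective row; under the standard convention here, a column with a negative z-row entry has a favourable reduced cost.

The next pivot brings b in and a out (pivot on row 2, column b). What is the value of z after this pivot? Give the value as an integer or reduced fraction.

639/14

Minimum ratio for b: (96/17)/(7/17) = 96/7.
z changes by −(z-row coeff of b)·ratio = −(-67/34)·(96/7) = 3216/119.
New z = 633/34 + (3216/119) = 639/14.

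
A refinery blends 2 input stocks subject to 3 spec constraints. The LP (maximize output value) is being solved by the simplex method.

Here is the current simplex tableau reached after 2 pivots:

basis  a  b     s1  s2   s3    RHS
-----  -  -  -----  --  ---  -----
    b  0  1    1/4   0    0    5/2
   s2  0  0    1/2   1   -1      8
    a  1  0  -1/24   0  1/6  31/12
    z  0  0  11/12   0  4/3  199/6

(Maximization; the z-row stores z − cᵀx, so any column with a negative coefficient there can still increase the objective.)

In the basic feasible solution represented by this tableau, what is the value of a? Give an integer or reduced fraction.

a is basic (row 3); its value is the RHS of that row: 31/12.

31/12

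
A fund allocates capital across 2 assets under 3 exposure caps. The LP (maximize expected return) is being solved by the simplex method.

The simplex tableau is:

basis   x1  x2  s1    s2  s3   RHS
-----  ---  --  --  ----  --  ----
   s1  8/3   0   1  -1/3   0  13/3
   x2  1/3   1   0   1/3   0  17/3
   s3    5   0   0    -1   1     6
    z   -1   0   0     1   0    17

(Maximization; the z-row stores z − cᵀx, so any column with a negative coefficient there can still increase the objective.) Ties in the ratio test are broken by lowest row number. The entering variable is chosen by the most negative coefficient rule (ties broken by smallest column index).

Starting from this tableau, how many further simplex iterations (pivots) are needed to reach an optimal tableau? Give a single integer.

pivot: x1 in, s3 out → z = 91/5
No improving column remains; optimal.

1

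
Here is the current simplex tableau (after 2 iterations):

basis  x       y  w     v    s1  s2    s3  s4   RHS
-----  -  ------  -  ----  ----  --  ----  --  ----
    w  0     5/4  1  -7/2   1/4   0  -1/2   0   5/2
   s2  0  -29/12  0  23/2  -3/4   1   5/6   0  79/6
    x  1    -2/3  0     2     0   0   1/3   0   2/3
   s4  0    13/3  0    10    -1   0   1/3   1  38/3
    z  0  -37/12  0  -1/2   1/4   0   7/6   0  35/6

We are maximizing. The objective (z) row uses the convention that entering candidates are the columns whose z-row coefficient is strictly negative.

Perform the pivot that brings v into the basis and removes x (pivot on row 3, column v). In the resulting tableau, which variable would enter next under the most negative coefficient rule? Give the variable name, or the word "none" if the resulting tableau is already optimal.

y

Pivot element 2. New z-row = old z-row − (-1/2)·(row 3/2).
Updated z-row coefficients: x: 1/4, y: -13/4, w: 0, v: 0, s1: 1/4, s2: 0, s3: 5/4, s4: 0.
The most negative is -13/4 in column y, so y would enter next.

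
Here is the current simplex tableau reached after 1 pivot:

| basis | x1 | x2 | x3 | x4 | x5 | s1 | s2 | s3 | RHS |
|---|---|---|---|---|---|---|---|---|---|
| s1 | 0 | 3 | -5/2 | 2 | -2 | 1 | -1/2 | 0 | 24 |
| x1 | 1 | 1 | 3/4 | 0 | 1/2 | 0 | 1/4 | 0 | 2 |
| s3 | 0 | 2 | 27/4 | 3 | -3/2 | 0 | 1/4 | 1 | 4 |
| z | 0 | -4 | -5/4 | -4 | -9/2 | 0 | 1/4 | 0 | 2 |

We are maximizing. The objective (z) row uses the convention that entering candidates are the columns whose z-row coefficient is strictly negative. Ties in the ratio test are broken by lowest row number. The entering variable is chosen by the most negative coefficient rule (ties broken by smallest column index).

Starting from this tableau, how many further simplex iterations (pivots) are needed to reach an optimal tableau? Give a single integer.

pivot: x5 in, x1 out → z = 20
pivot: x4 in, s3 out → z = 100/3
No improving column remains; optimal.

2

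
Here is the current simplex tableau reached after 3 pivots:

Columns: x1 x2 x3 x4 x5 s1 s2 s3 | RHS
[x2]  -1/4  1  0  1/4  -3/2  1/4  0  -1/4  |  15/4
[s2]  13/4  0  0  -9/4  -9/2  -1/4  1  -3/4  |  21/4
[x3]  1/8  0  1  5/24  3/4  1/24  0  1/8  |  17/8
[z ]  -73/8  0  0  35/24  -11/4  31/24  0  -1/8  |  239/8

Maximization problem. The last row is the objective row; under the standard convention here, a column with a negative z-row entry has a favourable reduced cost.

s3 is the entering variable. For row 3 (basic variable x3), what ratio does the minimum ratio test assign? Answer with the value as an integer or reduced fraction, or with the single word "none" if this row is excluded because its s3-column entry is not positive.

17

Ratio = RHS / (s3 entry) = (17/8) / (1/8) = 17.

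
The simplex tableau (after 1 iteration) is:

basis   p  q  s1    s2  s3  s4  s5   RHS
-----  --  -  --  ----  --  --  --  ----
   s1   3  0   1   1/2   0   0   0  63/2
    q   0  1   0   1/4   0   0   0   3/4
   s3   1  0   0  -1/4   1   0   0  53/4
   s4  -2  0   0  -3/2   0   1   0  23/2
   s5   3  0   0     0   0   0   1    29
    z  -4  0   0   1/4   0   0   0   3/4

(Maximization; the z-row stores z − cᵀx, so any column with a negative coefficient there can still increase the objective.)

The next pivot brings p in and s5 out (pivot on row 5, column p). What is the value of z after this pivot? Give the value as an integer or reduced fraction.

473/12

Minimum ratio for p: 29/3 = 29/3.
z changes by −(z-row coeff of p)·ratio = −(-4)·(29/3) = 116/3.
New z = 3/4 + (116/3) = 473/12.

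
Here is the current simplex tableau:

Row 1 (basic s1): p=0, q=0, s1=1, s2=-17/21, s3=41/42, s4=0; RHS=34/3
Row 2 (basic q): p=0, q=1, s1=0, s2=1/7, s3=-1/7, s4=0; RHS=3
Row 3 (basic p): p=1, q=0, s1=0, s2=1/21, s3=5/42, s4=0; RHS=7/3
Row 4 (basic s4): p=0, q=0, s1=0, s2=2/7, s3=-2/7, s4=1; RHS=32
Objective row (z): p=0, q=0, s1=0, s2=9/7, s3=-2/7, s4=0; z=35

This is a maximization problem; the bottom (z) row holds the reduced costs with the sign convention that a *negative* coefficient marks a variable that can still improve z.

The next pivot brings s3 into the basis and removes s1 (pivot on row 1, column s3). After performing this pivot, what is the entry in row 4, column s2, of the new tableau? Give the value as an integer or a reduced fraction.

Pivot element is row 1, column s3: 41/42.
Normalize row 1: new (row 1, s2) = (-17/21)/(41/42) = -34/41.
row 4 ← row 4 − (-2/7)·(new row 1): 2/7 − (-2/7)·(-34/41) = 2/41.

2/41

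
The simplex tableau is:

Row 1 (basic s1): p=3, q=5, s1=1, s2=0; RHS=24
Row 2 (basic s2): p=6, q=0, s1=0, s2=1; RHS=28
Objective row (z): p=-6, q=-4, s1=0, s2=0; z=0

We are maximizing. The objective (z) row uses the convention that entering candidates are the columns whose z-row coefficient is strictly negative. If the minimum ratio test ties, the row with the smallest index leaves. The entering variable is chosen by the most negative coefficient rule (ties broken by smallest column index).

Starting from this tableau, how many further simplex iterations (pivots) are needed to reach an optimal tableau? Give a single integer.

pivot: p in, s2 out → z = 28
pivot: q in, s1 out → z = 36
No improving column remains; optimal.

2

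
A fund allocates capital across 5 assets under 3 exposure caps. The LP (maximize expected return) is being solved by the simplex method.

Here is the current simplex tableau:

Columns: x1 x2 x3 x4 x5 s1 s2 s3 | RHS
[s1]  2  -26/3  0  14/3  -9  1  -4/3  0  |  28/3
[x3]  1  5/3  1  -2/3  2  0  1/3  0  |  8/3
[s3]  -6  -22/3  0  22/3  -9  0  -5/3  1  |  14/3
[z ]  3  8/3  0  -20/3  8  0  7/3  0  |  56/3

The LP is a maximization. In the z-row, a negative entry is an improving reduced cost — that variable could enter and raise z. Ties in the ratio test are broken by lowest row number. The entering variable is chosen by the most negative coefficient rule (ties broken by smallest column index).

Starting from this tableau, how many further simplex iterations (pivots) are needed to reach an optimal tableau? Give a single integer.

pivot: x4 in, s3 out → z = 252/11
pivot: x2 in, x3 out → z = 388/11
pivot: x1 in, s1 out → z = 221/6
No improving column remains; optimal.

3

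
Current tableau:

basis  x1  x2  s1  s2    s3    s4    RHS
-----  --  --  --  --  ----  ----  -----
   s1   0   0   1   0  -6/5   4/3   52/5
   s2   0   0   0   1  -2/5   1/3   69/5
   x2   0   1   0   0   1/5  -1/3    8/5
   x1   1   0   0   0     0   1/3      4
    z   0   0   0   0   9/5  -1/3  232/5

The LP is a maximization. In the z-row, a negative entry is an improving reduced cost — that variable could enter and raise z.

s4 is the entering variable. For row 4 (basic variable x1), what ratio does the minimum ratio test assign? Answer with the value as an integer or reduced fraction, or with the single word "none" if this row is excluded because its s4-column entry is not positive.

12

Ratio = RHS / (s4 entry) = 4 / (1/3) = 12.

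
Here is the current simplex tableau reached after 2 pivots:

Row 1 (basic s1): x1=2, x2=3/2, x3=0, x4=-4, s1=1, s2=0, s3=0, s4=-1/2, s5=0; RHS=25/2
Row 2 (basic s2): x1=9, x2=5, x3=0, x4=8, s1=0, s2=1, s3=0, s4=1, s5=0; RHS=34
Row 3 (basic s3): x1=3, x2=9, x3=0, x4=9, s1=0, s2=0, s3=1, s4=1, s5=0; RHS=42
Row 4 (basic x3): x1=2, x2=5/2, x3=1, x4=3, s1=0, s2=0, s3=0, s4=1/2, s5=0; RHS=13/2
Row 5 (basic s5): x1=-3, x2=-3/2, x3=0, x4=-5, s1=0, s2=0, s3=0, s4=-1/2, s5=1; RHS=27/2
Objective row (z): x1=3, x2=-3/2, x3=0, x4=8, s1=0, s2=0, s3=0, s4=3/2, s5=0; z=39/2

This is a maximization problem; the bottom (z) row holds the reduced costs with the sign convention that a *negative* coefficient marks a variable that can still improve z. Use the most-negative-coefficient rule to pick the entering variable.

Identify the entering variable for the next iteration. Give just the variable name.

Objective-row coefficients: x1: 3, x2: -3/2, x3: 0, x4: 8, s1: 0, s2: 0, s3: 0, s4: 3/2, s5: 0.
The most negative is -3/2 in column x2, so x2 enters.

x2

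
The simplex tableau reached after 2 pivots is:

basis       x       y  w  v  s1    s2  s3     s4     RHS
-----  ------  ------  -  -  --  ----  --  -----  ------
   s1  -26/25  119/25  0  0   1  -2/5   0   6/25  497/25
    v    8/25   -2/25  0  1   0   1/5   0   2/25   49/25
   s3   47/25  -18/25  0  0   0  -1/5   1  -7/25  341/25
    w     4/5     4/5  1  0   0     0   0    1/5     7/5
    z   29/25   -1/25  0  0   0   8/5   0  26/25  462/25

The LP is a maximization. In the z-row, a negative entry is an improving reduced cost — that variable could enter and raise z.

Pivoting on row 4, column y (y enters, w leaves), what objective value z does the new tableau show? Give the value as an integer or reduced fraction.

371/20

Minimum ratio for y: (7/5)/(4/5) = 7/4.
z changes by −(z-row coeff of y)·ratio = −(-1/25)·(7/4) = 7/100.
New z = 462/25 + (7/100) = 371/20.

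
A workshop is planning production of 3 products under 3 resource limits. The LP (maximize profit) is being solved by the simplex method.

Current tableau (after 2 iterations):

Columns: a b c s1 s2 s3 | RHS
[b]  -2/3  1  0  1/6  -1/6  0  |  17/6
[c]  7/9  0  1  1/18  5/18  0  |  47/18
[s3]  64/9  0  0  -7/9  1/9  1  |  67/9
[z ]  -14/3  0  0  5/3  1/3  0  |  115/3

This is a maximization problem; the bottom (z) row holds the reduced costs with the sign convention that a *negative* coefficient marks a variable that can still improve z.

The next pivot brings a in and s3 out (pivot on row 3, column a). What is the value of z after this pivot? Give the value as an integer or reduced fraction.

1383/32

Minimum ratio for a: (67/9)/(64/9) = 67/64.
z changes by −(z-row coeff of a)·ratio = −(-14/3)·(67/64) = 469/96.
New z = 115/3 + (469/96) = 1383/32.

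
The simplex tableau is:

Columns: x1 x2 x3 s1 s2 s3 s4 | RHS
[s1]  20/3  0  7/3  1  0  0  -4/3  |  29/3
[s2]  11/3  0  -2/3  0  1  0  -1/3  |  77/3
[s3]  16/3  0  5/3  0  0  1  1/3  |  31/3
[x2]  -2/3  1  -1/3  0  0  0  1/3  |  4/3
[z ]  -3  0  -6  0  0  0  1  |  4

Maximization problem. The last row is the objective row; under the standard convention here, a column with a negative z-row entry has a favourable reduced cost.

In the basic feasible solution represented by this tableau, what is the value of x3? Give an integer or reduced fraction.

x3 is nonbasic (not in the basis column), so its value in the current BFS is 0.

0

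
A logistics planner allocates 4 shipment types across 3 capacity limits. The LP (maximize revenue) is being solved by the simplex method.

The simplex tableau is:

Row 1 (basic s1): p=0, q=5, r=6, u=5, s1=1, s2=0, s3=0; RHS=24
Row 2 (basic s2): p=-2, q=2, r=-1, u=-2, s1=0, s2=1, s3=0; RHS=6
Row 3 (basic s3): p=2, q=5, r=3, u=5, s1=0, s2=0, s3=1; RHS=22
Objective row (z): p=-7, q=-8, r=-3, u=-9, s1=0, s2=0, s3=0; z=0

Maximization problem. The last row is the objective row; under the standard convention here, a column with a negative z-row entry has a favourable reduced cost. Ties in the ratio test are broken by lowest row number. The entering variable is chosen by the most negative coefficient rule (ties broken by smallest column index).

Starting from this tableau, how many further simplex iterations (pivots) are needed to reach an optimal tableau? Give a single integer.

2

pivot: u in, s3 out → z = 198/5
pivot: p in, u out → z = 77
No improving column remains; optimal.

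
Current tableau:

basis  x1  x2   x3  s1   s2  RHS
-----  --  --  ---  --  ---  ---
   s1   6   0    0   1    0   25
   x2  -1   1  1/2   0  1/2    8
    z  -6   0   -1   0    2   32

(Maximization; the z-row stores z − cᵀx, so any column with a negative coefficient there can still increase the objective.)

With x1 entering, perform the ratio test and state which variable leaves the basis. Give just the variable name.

Ratios: row 1 (s1): 25/6 = 25/6; row 2 (x2): entry -1 ≤ 0, skip.
Minimum ratio 25/6 is in the s1 row, so s1 leaves.

s1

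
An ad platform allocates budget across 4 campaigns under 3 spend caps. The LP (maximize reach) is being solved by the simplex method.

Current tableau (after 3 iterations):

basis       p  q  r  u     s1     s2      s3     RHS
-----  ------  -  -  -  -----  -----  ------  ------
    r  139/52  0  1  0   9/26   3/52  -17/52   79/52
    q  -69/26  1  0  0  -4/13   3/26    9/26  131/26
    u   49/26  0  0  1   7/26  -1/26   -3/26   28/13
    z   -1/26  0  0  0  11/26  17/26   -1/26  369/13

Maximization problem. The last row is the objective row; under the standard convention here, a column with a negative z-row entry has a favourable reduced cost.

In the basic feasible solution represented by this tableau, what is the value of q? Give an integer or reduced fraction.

q is basic (row 2); its value is the RHS of that row: 131/26.

131/26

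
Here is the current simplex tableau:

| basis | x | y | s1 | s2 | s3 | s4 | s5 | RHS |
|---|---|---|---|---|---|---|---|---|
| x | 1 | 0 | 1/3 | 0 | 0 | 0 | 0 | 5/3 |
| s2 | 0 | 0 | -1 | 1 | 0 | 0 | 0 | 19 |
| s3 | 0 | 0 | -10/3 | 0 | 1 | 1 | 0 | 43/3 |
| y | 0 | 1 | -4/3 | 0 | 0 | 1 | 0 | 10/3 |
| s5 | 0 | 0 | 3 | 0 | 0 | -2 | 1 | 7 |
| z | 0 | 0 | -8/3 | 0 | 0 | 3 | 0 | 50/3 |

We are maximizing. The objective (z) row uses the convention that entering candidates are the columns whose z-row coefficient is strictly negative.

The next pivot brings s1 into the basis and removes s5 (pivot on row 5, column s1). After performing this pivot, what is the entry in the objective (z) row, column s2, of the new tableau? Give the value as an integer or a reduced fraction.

Pivot element is row 5, column s1: 3.
Normalize row 5: new (row 5, s2) = 0/3 = 0.
z-row ← z-row − (-8/3)·(new row 5): 0 − (-8/3)·0 = 0.

0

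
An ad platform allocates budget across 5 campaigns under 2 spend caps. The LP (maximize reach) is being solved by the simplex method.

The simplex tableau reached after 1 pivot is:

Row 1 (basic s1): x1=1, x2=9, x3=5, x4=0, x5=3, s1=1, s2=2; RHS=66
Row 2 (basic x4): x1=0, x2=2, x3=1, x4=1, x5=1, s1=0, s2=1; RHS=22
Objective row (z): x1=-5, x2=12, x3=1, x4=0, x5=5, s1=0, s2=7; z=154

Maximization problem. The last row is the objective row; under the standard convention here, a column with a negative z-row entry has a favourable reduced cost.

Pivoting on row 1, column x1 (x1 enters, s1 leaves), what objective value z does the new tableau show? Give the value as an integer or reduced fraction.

Minimum ratio for x1: 66/1 = 66.
z changes by −(z-row coeff of x1)·ratio = −(-5)·66 = 330.
New z = 154 + 330 = 484.

484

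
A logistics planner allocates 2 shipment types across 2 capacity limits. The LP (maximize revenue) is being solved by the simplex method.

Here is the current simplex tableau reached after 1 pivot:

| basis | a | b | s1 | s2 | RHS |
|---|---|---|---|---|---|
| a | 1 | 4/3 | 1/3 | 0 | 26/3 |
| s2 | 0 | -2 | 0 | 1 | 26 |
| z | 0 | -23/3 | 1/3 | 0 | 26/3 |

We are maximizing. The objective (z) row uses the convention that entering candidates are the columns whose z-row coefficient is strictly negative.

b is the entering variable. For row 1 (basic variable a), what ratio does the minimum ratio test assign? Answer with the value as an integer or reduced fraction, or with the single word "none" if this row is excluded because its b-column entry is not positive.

Ratio = RHS / (b entry) = (26/3) / (4/3) = 13/2.

13/2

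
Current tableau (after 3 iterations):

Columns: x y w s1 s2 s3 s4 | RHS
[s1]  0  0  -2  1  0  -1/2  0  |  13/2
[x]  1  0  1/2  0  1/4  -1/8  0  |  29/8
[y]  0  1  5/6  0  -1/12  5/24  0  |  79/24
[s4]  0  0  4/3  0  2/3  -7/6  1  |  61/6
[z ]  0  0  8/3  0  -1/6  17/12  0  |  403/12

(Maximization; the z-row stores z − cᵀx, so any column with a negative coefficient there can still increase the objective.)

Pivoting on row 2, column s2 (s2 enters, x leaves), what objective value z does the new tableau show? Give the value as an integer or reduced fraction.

36

Minimum ratio for s2: (29/8)/(1/4) = 29/2.
z changes by −(z-row coeff of s2)·ratio = −(-1/6)·(29/2) = 29/12.
New z = 403/12 + (29/12) = 36.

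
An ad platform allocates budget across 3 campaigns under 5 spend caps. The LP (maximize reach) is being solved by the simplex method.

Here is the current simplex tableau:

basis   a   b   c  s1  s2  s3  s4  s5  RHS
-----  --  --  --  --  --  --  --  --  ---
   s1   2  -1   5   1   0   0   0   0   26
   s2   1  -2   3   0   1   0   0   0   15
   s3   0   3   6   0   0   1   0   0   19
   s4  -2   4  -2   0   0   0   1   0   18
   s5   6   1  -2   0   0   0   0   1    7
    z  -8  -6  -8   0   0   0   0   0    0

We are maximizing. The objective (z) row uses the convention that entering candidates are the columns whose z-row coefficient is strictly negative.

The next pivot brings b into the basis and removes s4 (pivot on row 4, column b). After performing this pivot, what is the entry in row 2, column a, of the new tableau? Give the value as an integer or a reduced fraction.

0

Pivot element is row 4, column b: 4.
Normalize row 4: new (row 4, a) = (-2)/4 = -1/2.
row 2 ← row 2 − (-2)·(new row 4): 1 − (-2)·(-1/2) = 0.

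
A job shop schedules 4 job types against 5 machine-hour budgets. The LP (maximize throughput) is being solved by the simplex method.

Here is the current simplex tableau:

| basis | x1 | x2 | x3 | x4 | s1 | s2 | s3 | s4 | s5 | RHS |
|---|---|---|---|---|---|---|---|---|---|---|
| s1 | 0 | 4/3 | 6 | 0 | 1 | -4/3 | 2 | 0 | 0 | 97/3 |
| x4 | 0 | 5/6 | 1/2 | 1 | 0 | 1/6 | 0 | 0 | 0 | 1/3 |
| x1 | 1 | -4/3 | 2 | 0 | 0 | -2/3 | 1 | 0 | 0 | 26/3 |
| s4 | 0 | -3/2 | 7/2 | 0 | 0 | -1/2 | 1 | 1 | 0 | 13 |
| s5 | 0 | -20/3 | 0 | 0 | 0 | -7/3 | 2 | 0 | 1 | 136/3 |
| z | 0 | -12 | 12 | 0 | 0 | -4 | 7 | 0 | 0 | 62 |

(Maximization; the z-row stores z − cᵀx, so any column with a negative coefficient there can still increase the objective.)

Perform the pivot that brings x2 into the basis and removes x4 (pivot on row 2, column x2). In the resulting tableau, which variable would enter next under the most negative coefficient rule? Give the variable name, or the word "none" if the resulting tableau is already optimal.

s2

Pivot element 5/6. New z-row = old z-row − (-12)·(row 2/(5/6)).
Updated z-row coefficients: x1: 0, x2: 0, x3: 96/5, x4: 72/5, s1: 0, s2: -8/5, s3: 7, s4: 0, s5: 0.
The most negative is -8/5 in column s2, so s2 would enter next.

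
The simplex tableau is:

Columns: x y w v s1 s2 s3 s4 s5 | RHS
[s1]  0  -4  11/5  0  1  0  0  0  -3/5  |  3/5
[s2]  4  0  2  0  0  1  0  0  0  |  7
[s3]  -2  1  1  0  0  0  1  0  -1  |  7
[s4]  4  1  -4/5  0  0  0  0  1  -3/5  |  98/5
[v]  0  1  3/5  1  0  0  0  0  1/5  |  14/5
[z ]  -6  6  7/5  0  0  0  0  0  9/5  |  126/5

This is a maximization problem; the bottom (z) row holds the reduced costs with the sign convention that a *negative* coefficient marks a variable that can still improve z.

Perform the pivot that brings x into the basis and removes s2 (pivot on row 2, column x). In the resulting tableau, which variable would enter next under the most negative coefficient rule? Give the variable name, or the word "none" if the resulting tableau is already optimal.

Pivot element 4. New z-row = old z-row − (-6)·(row 2/4).
Updated z-row coefficients: x: 0, y: 6, w: 22/5, v: 0, s1: 0, s2: 3/2, s3: 0, s4: 0, s5: 9/5.
No coefficient is strictly negative; the tableau after this pivot is optimal.

none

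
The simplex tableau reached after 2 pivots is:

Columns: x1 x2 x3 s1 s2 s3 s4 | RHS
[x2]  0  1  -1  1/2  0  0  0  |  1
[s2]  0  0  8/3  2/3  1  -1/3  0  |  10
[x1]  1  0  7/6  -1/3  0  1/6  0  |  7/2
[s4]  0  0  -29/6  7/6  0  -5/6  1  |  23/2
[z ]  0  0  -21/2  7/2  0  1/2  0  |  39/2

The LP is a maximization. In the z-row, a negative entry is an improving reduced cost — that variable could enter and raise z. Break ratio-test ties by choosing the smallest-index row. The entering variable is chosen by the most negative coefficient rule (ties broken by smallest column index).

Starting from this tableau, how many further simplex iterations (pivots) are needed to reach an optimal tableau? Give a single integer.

1

pivot: x3 in, x1 out → z = 51
No improving column remains; optimal.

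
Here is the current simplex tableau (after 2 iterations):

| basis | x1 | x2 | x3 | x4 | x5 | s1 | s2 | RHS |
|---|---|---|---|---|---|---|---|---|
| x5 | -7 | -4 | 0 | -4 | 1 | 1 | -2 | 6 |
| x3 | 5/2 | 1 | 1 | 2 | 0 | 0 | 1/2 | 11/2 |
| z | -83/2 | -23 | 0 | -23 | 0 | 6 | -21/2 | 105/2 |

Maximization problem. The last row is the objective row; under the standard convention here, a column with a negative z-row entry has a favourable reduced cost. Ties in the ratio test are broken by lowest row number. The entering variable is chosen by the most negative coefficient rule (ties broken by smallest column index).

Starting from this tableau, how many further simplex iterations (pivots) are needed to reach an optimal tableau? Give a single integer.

pivot: x1 in, x3 out → z = 719/5
pivot: x2 in, x1 out → z = 179
No improving column remains; optimal.

2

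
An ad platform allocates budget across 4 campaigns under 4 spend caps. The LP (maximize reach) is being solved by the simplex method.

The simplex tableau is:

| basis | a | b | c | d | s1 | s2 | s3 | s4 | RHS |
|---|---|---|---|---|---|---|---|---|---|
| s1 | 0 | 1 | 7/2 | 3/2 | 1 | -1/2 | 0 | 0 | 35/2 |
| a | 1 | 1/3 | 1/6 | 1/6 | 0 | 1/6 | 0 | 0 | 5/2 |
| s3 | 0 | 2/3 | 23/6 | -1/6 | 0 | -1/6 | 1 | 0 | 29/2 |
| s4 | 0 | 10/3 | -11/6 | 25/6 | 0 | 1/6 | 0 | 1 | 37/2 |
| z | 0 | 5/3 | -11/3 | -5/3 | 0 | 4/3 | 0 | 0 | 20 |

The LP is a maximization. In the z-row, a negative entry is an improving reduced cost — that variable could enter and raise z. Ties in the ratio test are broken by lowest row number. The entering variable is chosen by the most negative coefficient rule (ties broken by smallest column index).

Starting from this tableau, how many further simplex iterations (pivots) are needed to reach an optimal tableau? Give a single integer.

pivot: c in, s3 out → z = 779/23
pivot: d in, s1 out → z = 733/19
pivot: s3 in, s4 out → z = 2021/52
No improving column remains; optimal.

3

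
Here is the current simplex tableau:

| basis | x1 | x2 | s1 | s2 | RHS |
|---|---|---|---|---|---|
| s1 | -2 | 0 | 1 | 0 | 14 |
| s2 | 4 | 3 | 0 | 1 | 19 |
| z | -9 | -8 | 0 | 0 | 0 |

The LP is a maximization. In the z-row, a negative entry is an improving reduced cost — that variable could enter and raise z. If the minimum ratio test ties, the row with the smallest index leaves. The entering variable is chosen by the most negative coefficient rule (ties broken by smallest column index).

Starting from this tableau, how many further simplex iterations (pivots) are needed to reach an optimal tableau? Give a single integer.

2

pivot: x1 in, s2 out → z = 171/4
pivot: x2 in, x1 out → z = 152/3
No improving column remains; optimal.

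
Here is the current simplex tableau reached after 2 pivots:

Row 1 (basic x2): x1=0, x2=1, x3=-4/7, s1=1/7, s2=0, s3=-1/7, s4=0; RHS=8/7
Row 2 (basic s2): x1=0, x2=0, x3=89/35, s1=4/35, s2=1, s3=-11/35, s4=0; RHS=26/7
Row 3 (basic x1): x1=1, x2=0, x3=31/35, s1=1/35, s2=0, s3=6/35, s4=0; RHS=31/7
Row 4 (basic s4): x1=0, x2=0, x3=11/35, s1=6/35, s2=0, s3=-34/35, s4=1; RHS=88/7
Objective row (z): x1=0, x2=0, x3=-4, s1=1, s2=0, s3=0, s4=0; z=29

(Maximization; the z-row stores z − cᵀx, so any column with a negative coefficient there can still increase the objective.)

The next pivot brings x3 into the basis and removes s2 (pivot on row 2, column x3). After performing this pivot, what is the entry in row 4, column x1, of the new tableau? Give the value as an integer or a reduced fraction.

0

Pivot element is row 2, column x3: 89/35.
Normalize row 2: new (row 2, x1) = 0/(89/35) = 0.
row 4 ← row 4 − (11/35)·(new row 2): 0 − (11/35)·0 = 0.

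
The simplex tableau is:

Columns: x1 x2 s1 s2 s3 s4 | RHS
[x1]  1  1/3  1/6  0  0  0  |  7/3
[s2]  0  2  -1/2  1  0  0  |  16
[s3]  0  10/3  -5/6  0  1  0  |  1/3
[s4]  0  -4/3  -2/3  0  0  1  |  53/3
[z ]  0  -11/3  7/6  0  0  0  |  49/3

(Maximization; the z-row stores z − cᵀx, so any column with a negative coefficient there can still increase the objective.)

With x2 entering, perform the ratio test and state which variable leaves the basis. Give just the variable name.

s3

Ratios: row 1 (x1): (7/3)/(1/3) = 7; row 2 (s2): 16/2 = 8; row 3 (s3): (1/3)/(10/3) = 1/10; row 4 (s4): entry -4/3 ≤ 0, skip.
Minimum ratio 1/10 is in the s3 row, so s3 leaves.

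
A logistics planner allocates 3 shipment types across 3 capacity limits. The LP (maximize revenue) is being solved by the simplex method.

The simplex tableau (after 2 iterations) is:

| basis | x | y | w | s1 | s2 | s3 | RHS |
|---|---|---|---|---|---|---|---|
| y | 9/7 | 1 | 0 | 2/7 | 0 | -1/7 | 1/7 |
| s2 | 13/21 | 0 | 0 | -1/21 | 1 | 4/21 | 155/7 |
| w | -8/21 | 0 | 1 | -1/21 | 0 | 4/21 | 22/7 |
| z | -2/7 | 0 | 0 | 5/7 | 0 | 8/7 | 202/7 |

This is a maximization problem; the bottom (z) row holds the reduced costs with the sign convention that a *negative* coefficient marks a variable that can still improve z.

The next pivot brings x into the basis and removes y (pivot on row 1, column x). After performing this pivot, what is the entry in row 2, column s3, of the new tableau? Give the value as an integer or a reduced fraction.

Pivot element is row 1, column x: 9/7.
Normalize row 1: new (row 1, s3) = (-1/7)/(9/7) = -1/9.
row 2 ← row 2 − (13/21)·(new row 1): 4/21 − (13/21)·(-1/9) = 7/27.

7/27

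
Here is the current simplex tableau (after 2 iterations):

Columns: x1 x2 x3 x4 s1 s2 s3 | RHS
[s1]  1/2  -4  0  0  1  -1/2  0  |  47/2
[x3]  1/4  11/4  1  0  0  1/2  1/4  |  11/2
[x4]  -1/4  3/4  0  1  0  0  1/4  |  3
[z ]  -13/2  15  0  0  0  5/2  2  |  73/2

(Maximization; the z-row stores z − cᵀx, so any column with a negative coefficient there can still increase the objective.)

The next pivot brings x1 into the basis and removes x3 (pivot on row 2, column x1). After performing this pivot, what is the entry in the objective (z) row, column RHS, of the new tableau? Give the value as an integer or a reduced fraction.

359/2

Pivot element is row 2, column x1: 1/4.
Normalize row 2: new (row 2, RHS) = (11/2)/(1/4) = 22.
z-row ← z-row − (-13/2)·(new row 2): 73/2 − (-13/2)·22 = 359/2.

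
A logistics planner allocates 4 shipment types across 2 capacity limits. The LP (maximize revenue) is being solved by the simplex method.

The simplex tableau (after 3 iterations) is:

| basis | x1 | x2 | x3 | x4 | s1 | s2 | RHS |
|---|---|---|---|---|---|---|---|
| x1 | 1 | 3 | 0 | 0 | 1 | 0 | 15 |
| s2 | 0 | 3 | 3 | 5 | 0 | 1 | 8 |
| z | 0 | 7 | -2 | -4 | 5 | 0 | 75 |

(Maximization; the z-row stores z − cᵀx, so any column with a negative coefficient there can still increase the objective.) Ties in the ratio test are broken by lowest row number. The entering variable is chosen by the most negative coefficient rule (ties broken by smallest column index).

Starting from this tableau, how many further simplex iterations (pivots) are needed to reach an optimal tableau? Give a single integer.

1

pivot: x4 in, s2 out → z = 407/5
No improving column remains; optimal.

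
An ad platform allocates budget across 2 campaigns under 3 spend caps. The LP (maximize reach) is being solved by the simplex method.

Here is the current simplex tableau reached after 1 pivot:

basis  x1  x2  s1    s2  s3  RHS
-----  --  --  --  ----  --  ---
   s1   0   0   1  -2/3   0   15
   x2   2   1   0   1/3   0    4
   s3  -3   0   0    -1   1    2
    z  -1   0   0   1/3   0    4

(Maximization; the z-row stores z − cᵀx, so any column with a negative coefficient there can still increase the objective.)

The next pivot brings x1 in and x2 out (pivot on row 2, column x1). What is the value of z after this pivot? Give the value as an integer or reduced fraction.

6

Minimum ratio for x1: 4/2 = 2.
z changes by −(z-row coeff of x1)·ratio = −(-1)·2 = 2.
New z = 4 + 2 = 6.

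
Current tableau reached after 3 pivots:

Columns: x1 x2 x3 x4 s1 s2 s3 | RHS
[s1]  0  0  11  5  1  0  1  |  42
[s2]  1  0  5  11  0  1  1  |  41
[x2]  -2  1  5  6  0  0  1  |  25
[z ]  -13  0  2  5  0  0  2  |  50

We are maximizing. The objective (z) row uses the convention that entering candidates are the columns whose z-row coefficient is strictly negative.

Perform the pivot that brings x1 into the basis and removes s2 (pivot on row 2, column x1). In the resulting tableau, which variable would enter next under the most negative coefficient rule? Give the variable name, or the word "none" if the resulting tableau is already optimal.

Pivot element 1. New z-row = old z-row − (-13)·(row 2/1).
Updated z-row coefficients: x1: 0, x2: 0, x3: 67, x4: 148, s1: 0, s2: 13, s3: 15.
No coefficient is strictly negative; the tableau after this pivot is optimal.

none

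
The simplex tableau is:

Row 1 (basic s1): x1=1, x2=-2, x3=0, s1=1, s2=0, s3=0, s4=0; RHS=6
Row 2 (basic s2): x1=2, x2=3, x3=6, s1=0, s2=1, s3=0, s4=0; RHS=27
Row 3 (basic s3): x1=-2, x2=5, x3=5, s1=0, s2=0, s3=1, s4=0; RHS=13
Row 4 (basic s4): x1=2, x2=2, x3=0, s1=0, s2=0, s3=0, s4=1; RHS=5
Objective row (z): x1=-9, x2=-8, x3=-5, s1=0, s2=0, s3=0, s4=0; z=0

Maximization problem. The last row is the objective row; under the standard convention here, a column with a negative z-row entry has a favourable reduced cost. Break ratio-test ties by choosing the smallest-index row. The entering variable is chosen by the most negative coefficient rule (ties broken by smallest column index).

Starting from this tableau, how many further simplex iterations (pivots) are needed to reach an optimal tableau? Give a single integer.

2

pivot: x1 in, s4 out → z = 45/2
pivot: x3 in, s3 out → z = 81/2
No improving column remains; optimal.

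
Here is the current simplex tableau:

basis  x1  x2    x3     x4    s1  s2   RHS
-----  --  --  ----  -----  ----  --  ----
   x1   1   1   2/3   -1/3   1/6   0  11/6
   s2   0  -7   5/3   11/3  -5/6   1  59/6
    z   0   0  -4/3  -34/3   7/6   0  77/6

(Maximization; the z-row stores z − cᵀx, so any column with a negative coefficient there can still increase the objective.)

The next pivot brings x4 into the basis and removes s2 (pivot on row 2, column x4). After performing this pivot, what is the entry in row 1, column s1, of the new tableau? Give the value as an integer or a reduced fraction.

Pivot element is row 2, column x4: 11/3.
Normalize row 2: new (row 2, s1) = (-5/6)/(11/3) = -5/22.
row 1 ← row 1 − (-1/3)·(new row 2): 1/6 − (-1/3)·(-5/22) = 1/11.

1/11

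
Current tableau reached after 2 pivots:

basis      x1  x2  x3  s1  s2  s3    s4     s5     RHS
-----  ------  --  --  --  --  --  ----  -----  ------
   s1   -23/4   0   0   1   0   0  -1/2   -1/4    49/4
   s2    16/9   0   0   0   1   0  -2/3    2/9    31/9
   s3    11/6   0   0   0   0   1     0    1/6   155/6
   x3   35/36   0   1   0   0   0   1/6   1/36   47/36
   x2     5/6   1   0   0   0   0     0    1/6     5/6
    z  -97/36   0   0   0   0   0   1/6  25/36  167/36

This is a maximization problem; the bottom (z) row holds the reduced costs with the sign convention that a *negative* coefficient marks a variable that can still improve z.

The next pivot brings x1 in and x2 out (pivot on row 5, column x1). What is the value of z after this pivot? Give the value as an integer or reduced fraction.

22/3

Minimum ratio for x1: (5/6)/(5/6) = 1.
z changes by −(z-row coeff of x1)·ratio = −(-97/36)·1 = 97/36.
New z = 167/36 + (97/36) = 22/3.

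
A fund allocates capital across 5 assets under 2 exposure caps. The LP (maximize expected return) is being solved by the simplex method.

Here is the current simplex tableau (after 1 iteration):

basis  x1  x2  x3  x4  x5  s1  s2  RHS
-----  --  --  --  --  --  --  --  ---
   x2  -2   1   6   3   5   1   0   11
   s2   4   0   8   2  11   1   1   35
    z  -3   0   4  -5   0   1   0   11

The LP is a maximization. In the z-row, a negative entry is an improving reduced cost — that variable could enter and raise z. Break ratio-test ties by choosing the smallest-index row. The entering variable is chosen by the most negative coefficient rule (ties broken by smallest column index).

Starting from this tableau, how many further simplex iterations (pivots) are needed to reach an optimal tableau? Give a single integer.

pivot: x4 in, x2 out → z = 88/3
pivot: x1 in, s2 out → z = 995/16
No improving column remains; optimal.

2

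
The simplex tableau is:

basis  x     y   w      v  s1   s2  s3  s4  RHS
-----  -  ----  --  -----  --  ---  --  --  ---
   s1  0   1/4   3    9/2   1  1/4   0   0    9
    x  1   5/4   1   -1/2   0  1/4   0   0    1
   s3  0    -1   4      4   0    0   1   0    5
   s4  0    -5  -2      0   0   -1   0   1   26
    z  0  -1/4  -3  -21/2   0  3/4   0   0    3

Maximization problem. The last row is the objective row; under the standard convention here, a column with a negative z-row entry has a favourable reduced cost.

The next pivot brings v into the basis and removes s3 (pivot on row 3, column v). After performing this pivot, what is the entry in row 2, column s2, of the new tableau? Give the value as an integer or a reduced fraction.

Pivot element is row 3, column v: 4.
Normalize row 3: new (row 3, s2) = 0/4 = 0.
row 2 ← row 2 − (-1/2)·(new row 3): 1/4 − (-1/2)·0 = 1/4.

1/4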